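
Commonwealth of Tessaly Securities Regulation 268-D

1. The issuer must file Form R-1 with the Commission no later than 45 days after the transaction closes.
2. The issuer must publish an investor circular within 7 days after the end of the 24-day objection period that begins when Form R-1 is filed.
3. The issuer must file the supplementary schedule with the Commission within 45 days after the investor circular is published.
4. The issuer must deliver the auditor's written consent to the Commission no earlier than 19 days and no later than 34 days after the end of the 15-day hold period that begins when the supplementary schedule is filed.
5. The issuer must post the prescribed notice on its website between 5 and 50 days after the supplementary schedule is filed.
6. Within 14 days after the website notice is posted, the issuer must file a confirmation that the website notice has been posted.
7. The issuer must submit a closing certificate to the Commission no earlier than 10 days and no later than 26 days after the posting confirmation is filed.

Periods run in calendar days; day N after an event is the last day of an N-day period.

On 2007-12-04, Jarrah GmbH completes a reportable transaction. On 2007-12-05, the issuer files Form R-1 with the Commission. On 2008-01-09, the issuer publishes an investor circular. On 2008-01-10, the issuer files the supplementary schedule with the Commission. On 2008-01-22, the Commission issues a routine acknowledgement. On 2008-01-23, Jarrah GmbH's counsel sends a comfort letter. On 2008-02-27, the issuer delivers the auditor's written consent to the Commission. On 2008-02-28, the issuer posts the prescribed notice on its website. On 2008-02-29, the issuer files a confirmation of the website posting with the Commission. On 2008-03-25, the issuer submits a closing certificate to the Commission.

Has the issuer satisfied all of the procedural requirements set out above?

Step 1 — counting 45 days from 2007-12-04 (when the transaction closes) gives a deadline of 2008-01-18; done 2007-12-05 — timely.
Step 2 — counting 7 days from 2007-12-29 (end of the 24-day objection period, which began when Form R-1 is filed on 2007-12-05) gives a deadline of 2008-01-05; done 2008-01-09 — 4 days late.
That is the first point of non-compliance.

No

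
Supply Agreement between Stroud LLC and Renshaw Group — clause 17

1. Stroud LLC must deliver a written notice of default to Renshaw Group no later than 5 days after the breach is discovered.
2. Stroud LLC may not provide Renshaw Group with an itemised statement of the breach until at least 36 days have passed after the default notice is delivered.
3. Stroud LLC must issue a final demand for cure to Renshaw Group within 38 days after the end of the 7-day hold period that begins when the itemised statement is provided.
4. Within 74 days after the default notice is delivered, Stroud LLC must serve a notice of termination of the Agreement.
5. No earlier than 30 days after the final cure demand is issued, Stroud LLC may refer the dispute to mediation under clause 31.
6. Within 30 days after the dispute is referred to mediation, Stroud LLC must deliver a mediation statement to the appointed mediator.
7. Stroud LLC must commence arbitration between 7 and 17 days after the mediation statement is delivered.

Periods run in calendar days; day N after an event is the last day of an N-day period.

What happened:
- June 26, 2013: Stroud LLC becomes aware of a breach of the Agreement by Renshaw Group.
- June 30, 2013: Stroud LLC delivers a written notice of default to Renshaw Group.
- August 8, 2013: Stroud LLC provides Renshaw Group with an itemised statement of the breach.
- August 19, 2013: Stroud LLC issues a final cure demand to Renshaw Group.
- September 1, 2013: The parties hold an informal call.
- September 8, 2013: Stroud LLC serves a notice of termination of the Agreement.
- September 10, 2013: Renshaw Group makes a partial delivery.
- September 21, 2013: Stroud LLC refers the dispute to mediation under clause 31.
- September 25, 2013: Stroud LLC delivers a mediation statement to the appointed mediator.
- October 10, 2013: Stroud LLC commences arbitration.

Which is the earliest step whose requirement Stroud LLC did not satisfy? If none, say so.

Step 1: 5 days after June 26, 2013 (when the breach is discovered) is July 1, 2013; completed June 30, 2013, before the deadline.
Step 2: the earliest permitted date is 36 days after June 30, 2013 (when the default notice is delivered), i.e. August 5, 2013; done August 8, 2013, after the minimum wait.
Step 3: 38 days after August 15, 2013 (end of the 7-day hold period, which began when the itemised statement is provided on August 8, 2013) is September 22, 2013; completed August 19, 2013, before the deadline.
Step 4: 74 days after June 30, 2013 (when the default notice is delivered) is September 12, 2013; September 8, 2013 is within that limit.
Step 5: the earliest permitted date is 30 days after August 19, 2013 (when the final cure demand is issued), i.e. September 18, 2013; done September 21, 2013, after the minimum wait.
Step 6: 30 days after September 21, 2013 (when the dispute is referred to mediation) is October 21, 2013; completed September 25, 2013, before the deadline.
Step 7: the window is 7–17 days after September 25, 2013 (when the mediation statement is delivered), so October 2, 2013 through October 12, 2013; done October 10, 2013 — within the window.

None — every step was satisfied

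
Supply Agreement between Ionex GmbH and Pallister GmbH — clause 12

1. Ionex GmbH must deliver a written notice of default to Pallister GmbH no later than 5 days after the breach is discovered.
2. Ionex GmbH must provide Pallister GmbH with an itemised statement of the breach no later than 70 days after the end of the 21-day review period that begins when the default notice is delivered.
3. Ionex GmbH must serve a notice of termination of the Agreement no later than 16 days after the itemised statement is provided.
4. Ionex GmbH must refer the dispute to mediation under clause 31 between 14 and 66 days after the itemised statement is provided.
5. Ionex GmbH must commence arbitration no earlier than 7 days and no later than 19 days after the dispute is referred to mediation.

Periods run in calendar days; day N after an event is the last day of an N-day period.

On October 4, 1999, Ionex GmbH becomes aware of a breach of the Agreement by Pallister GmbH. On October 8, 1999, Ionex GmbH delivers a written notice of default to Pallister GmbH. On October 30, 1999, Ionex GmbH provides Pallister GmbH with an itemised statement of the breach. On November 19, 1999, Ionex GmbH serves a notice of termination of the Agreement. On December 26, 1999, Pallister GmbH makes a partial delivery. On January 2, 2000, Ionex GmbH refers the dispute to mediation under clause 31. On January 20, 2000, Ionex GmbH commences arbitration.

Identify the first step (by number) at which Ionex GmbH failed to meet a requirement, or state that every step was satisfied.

Step 3

Step 1 — counting 5 days from October 4, 1999 (when the breach is discovered) gives a deadline of October 9, 1999; done October 8, 1999 — timely.
Step 2 — counting 70 days from October 29, 1999 (end of the 21-day review period, which began when the default notice is delivered on October 8, 1999) gives a deadline of January 7, 2000; completed October 30, 1999, before the deadline.
Step 3 — counting 16 days from October 30, 1999 (when the itemised statement is provided) gives a deadline of November 15, 1999; done November 19, 1999 — 4 days late.
That is the first point of non-compliance.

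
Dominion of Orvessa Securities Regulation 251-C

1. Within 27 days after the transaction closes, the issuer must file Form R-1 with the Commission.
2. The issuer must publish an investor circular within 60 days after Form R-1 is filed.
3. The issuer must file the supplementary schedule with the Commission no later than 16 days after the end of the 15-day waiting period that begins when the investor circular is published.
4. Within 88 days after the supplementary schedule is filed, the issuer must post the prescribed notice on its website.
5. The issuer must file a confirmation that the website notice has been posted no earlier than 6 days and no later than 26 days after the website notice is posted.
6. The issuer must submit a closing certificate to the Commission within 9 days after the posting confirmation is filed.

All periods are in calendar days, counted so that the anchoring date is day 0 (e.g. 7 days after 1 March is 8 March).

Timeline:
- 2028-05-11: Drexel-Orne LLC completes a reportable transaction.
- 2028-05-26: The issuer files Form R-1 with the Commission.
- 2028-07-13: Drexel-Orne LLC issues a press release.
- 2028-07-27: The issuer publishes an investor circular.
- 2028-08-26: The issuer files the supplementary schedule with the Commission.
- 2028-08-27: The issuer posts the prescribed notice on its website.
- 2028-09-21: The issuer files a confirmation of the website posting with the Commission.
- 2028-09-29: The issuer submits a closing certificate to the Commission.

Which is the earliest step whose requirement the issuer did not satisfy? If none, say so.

(1) due by 2028-05-11 + 27 days = 2028-06-07; completed 2028-05-26, before the deadline.
(2) due by 2028-05-26 + 60 days = 2028-07-25; not done until 2028-07-27, 2 days after the deadline.
The procedure was therefore not followed at step 2.

Step 2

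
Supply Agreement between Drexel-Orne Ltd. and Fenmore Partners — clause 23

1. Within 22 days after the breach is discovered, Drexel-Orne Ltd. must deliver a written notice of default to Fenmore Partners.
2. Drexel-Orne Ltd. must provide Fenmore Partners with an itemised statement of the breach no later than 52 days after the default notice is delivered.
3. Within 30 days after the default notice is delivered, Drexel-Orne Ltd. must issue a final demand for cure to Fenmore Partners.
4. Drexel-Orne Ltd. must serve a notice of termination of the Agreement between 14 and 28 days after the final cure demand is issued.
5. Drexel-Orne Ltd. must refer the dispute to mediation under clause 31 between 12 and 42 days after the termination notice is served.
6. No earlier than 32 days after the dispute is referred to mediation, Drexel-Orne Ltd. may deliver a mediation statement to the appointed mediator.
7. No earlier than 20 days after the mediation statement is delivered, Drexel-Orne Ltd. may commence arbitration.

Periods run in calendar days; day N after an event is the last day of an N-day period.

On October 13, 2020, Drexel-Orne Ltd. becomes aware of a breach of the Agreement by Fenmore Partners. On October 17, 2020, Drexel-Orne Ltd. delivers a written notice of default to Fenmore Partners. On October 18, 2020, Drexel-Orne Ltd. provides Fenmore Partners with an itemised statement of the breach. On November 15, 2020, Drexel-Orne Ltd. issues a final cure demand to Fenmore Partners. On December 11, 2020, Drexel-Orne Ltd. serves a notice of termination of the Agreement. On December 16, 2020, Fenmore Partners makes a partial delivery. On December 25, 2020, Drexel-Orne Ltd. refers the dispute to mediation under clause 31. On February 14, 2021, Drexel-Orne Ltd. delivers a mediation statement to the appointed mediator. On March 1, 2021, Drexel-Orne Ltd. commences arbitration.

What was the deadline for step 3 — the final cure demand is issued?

Step 3 runs from October 17, 2020, when the default notice is delivered. 30 days after October 17, 2020 is November 16, 2020.

November 16, 2020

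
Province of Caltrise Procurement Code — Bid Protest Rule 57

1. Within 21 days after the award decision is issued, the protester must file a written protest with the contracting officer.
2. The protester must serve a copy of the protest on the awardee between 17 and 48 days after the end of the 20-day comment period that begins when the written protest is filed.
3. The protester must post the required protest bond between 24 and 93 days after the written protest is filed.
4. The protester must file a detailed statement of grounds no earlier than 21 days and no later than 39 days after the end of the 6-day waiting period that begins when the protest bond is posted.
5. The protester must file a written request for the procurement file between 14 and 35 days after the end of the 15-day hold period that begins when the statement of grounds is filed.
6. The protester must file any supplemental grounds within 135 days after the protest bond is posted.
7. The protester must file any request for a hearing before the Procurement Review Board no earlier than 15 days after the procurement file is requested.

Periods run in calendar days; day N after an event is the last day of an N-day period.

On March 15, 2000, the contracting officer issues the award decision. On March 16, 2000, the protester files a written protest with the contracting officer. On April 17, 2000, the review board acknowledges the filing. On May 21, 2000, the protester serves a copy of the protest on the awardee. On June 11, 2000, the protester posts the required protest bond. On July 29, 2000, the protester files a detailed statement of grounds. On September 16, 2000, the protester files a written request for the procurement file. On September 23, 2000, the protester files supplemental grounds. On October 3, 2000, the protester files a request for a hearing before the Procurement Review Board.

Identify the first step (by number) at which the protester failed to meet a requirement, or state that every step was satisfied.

Step 4

(1) due by March 15, 2000 + 21 days = April 5, 2000; March 16, 2000 is within that limit.
(2) the permitted window runs from April 5, 2000 + 17 = April 22, 2000 to April 5, 2000 + 48 = May 23, 2000; done May 21, 2000, which is between those dates.
(3) the permitted window runs from March 16, 2000 + 24 = April 9, 2000 to March 16, 2000 + 93 = June 17, 2000; June 11, 2000 falls inside that range.
(4) the permitted window runs from June 17, 2000 + 21 = July 8, 2000 to June 17, 2000 + 39 = July 26, 2000; done July 29, 2000 — 3 days after the window closed.
No need to go further; step 4 was not satisfied.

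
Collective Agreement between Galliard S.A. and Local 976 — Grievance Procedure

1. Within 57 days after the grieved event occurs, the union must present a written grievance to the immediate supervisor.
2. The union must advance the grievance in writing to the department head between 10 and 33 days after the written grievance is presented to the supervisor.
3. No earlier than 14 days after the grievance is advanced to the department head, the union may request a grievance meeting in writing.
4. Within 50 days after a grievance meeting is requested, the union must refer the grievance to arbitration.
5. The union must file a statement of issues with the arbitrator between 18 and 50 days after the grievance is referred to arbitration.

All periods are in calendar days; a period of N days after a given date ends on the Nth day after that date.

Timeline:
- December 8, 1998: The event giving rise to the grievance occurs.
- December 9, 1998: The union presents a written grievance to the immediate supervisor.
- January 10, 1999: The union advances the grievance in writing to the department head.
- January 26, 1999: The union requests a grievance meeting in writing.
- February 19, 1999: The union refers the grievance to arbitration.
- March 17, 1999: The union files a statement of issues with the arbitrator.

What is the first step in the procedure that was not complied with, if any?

Step 1: 57 days after December 8, 1998 (when the grieved event occurs) is February 3, 1999; completed December 9, 1998, before the deadline.
Step 2: the window is 10–33 days after December 9, 1998 (when the written grievance is presented to the supervisor), so December 19, 1998 through January 11, 1999; January 10, 1999 falls inside that range.
Step 3: the earliest permitted date is 14 days after January 10, 1999 (when the grievance is advanced to the department head), i.e. January 24, 1999; done January 26, 1999, after the minimum wait.
Step 4: 50 days after January 26, 1999 (when a grievance meeting is requested) is March 17, 1999; February 19, 1999 is within that limit.
Step 5: the window is 18–50 days after February 19, 1999 (when the grievance is referred to arbitration), so March 9, 1999 through April 10, 1999; March 17, 1999 falls inside that range.

None — every step was satisfied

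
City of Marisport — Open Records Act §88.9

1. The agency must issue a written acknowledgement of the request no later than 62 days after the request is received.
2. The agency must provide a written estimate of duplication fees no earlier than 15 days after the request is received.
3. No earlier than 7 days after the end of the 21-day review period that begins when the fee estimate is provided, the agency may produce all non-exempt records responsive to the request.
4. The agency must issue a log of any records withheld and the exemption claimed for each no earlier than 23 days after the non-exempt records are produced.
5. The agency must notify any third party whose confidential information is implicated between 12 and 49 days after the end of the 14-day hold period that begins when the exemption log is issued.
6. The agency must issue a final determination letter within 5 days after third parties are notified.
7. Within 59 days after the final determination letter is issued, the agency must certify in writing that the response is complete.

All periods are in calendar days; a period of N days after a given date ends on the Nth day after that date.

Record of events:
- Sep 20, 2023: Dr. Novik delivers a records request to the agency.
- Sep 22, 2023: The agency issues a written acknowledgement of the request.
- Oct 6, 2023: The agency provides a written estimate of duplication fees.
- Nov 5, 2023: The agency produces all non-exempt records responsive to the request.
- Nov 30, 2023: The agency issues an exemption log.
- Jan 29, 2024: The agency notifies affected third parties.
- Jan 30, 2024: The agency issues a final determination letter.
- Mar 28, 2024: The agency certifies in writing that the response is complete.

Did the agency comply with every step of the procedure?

Step 1: 62 days after Sep 20, 2023 (when the request is received) is Nov 21, 2023; Sep 22, 2023 is within that limit.
Step 2: the earliest permitted date is 15 days after Sep 20, 2023 (when the request is received), i.e. Oct 5, 2023; Oct 6, 2023 is on or after that date.
Step 3: the earliest permitted date is 7 days after Oct 27, 2023 (end of the 21-day review period, which began when the fee estimate is provided on Oct 6, 2023), i.e. Nov 3, 2023; Nov 5, 2023 is on or after that date.
Step 4: the earliest permitted date is 23 days after Nov 5, 2023 (when the non-exempt records are produced), i.e. Nov 28, 2023; done Nov 30, 2023, after the minimum wait.
Step 5: the window is 12–49 days after Dec 14, 2023 (end of the 14-day hold period, which began when the exemption log is issued on Nov 30, 2023), so Dec 26, 2023 through Feb 1, 2024; done Jan 29, 2024 — within the window.
Step 6: 5 days after Jan 29, 2024 (when third parties are notified) is Feb 3, 2024; Jan 30, 2024 is within that limit.
Step 7: 59 days after Jan 30, 2024 (when the final determination letter is issued) is Mar 29, 2024; Mar 28, 2024 is within that limit.

Yes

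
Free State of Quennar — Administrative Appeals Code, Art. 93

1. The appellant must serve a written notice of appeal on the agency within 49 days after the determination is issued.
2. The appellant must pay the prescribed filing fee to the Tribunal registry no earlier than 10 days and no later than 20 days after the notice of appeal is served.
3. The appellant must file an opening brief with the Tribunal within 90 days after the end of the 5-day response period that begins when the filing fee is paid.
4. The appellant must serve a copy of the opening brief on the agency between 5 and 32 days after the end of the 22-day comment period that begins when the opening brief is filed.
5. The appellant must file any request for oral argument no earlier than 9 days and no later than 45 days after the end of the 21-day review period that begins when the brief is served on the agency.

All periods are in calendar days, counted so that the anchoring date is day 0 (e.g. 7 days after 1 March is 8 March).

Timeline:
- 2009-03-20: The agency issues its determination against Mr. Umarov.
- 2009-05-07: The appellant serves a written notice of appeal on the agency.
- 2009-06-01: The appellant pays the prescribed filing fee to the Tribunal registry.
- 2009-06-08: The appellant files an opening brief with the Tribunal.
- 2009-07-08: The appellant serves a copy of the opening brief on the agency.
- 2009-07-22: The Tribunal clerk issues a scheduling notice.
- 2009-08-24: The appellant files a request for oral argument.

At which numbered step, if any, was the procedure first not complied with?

Step 2

(1) due by 2009-03-20 + 49 days = 2009-05-08; completed 2009-05-07, before the deadline.
(2) the permitted window runs from 2009-05-07 + 10 = 2009-05-17 to 2009-05-07 + 20 = 2009-05-27; done 2009-06-01 — 5 days after the window closed.
That is the first point of non-compliance.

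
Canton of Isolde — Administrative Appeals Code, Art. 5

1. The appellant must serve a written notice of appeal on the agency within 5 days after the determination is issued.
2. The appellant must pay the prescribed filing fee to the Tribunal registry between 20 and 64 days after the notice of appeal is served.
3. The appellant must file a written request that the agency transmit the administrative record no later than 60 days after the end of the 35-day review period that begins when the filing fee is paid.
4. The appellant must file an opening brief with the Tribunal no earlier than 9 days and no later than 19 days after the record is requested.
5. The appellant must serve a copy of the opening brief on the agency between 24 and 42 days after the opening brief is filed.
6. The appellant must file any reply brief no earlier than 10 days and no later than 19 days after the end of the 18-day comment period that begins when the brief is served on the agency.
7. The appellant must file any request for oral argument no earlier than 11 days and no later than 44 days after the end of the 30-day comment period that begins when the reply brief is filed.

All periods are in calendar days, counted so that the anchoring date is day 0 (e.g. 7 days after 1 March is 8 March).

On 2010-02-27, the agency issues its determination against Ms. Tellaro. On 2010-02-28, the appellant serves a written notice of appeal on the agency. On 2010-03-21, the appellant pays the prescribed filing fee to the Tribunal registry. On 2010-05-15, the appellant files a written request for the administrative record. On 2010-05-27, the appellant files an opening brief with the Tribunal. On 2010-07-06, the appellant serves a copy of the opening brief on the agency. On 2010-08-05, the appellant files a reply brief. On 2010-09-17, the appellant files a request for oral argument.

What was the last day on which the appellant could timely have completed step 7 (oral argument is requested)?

2010-10-18

The reply brief is filed on 2010-08-05; the 30-day comment period therefore ends 2010-09-04, and step 7 runs from that date. The window is 11–44 days after 2010-09-04; it closes on 2010-10-18.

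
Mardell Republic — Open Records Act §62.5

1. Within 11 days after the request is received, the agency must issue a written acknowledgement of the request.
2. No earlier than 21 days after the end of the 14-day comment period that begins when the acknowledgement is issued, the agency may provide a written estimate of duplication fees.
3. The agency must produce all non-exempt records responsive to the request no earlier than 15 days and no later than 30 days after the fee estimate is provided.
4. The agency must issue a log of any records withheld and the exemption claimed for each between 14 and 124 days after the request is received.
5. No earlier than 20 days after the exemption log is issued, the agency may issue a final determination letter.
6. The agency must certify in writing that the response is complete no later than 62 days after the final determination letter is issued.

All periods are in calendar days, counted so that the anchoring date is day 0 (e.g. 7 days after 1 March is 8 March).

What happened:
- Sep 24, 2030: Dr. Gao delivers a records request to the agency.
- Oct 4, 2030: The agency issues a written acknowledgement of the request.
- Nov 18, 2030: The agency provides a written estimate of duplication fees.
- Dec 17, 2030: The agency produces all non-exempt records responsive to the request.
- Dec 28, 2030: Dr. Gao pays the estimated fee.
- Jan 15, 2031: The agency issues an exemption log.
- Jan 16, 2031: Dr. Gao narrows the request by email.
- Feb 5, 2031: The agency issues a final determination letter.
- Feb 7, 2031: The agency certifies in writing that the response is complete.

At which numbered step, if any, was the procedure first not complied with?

None — every step was satisfied

(1) due by Sep 24, 2030 + 11 days = Oct 5, 2030; Oct 4, 2030 is within that limit.
(2) permitted from Oct 18, 2030 + 21 days = Nov 8, 2030 onward; Nov 18, 2030 is on or after that date.
(3) the permitted window runs from Nov 18, 2030 + 15 = Dec 3, 2030 to Nov 18, 2030 + 30 = Dec 18, 2030; Dec 17, 2030 falls inside that range.
(4) the permitted window runs from Sep 24, 2030 + 14 = Oct 8, 2030 to Sep 24, 2030 + 124 = Jan 26, 2031; done Jan 15, 2031, which is between those dates.
(5) permitted from Jan 15, 2031 + 20 days = Feb 4, 2031 onward; done Feb 5, 2031 — permitted.
(6) due by Feb 5, 2031 + 62 days = Apr 8, 2031; Feb 7, 2031 is within that limit.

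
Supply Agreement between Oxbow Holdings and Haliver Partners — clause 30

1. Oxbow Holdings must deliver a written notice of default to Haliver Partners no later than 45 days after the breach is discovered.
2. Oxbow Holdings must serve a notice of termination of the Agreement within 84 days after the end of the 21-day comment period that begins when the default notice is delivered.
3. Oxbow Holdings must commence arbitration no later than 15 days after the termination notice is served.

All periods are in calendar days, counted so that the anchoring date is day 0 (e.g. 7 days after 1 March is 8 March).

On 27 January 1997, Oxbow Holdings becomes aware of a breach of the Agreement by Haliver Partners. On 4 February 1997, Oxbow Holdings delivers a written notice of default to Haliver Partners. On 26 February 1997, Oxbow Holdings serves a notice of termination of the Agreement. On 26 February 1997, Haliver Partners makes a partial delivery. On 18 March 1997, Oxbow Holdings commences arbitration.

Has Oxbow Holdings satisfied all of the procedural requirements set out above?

No

(1) due by 27 January 1997 + 45 days = 13 March 1997; 4 February 1997 is within that limit.
(2) due by 25 February 1997 + 84 days = 20 May 1997; completed 26 February 1997, before the deadline.
(3) due by 26 February 1997 + 15 days = 13 March 1997; 18 March 1997 misses that deadline by 5 days.
The analysis stops there.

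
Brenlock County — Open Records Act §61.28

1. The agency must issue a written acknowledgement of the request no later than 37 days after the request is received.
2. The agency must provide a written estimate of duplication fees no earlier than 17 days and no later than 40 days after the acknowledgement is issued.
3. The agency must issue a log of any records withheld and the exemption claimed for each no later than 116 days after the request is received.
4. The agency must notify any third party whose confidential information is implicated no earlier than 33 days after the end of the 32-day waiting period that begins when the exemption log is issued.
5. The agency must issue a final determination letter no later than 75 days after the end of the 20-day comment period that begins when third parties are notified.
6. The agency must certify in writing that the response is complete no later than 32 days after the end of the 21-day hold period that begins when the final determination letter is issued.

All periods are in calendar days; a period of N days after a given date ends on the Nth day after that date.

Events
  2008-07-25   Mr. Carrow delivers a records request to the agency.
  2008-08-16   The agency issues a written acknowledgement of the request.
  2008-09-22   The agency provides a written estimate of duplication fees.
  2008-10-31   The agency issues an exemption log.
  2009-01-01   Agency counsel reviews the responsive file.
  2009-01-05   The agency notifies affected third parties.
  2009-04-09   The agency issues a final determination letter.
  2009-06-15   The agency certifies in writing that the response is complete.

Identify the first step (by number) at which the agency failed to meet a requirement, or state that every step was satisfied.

Step 6

Step 1 — counting 37 days from 2008-07-25 (when the request is received) gives a deadline of 2008-08-31; 2008-08-16 is within that limit.
Step 2 — 17 and 40 days from 2008-08-16 (when the acknowledgement is issued) are 2008-09-02 and 2008-09-25 respectively; done 2008-09-22, which is between those dates.
Step 3 — counting 116 days from 2008-07-25 (when the request is received) gives a deadline of 2008-11-18; done 2008-10-31 — timely.
Step 4 — must wait 33 days from 2008-12-02 (end of the 32-day waiting period, which began when the exemption log is issued on 2008-10-31), so not before 2009-01-04; 2009-01-05 is on or after that date.
Step 5 — counting 75 days from 2009-01-25 (end of the 20-day comment period, which began when third parties are notified on 2009-01-05) gives a deadline of 2009-04-10; 2009-04-09 is within that limit.
Step 6 — counting 32 days from 2009-04-30 (end of the 21-day hold period, which began when the final determination letter is issued on 2009-04-09) gives a deadline of 2009-06-01; done 2009-06-15 — 14 days late.
No need to go further; step 6 was not satisfied.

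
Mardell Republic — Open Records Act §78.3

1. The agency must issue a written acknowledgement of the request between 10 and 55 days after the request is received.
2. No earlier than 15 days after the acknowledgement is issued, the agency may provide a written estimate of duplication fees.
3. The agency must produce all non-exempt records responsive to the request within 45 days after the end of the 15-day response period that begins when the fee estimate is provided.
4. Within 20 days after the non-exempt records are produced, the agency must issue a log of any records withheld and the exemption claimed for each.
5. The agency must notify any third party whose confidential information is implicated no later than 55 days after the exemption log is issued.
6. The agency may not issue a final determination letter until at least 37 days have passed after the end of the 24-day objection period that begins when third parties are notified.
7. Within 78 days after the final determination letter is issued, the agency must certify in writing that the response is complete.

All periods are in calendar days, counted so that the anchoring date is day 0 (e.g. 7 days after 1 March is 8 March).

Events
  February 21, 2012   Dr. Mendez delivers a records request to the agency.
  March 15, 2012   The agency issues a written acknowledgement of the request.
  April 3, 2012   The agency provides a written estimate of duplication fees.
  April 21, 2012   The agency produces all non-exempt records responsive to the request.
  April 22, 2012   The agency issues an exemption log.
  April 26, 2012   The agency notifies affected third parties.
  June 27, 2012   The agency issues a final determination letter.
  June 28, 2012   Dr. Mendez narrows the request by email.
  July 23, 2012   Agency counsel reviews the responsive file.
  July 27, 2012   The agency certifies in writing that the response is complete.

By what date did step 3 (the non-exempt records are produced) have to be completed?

The fee estimate is provided on April 3, 2012; the 15-day response period therefore ends April 18, 2012, and step 3 runs from that date. 45 days after April 18, 2012 is June 2, 2012.

June 2, 2012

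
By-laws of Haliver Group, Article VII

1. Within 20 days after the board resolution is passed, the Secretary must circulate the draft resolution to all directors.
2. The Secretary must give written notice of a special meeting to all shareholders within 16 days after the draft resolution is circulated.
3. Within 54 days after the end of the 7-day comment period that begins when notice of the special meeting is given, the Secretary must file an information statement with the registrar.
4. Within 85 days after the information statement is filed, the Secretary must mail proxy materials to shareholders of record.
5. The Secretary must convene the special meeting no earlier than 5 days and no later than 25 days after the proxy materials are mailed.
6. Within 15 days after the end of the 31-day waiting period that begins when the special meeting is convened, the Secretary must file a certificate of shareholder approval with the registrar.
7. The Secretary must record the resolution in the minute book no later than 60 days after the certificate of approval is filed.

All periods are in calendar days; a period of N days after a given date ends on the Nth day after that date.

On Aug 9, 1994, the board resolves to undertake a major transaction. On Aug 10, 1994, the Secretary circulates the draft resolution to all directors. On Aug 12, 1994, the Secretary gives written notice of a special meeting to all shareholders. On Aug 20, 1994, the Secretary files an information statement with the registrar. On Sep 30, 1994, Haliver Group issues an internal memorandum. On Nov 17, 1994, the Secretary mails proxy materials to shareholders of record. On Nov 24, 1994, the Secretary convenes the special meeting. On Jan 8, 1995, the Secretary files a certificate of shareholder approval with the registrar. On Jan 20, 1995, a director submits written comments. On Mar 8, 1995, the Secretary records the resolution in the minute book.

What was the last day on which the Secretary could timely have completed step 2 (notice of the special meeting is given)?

Aug 26, 1994

Step 2 runs from Aug 10, 1994, when the draft resolution is circulated. 16 days after Aug 10, 1994 is Aug 26, 1994.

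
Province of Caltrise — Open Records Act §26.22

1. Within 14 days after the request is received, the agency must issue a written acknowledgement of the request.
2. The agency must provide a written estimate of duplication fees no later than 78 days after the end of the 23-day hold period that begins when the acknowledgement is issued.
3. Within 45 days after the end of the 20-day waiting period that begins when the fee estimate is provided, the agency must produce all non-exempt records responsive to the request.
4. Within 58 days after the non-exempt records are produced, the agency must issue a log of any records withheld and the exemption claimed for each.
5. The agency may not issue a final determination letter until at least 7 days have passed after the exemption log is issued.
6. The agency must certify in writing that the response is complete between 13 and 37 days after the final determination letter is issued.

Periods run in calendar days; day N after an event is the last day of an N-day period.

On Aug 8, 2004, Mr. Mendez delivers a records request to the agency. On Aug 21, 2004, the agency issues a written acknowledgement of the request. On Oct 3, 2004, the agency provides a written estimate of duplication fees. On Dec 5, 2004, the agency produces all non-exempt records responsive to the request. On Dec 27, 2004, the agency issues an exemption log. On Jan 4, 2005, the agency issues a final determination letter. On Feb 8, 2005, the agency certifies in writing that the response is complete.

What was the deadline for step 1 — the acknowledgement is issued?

Step 1 runs from Aug 8, 2004, when the request is received. 14 days after Aug 8, 2004 is Aug 22, 2004.

Aug 22, 2004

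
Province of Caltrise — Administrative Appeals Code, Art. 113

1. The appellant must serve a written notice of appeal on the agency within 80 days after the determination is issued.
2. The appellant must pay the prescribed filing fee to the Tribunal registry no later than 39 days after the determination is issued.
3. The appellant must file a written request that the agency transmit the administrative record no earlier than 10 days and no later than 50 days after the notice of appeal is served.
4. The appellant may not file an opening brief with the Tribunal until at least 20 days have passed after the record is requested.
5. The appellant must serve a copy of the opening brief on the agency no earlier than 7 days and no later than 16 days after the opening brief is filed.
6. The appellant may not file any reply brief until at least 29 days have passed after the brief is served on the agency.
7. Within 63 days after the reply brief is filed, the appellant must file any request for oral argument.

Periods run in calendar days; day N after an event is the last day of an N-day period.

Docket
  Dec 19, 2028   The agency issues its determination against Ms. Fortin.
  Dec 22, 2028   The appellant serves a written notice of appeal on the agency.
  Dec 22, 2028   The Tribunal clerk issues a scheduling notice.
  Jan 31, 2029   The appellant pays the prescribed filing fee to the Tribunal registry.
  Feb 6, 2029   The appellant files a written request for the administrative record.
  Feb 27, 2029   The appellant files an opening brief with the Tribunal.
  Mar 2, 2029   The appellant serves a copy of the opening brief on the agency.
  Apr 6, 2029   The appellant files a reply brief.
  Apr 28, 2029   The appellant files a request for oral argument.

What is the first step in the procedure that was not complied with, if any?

Step 1 — counting 80 days from Dec 19, 2028 (when the determination is issued) gives a deadline of Mar 9, 2029; Dec 22, 2028 is within that limit.
Step 2 — counting 39 days from Dec 19, 2028 (when the determination is issued) gives a deadline of Jan 27, 2029; done Jan 31, 2029 — 4 days late.

Step 2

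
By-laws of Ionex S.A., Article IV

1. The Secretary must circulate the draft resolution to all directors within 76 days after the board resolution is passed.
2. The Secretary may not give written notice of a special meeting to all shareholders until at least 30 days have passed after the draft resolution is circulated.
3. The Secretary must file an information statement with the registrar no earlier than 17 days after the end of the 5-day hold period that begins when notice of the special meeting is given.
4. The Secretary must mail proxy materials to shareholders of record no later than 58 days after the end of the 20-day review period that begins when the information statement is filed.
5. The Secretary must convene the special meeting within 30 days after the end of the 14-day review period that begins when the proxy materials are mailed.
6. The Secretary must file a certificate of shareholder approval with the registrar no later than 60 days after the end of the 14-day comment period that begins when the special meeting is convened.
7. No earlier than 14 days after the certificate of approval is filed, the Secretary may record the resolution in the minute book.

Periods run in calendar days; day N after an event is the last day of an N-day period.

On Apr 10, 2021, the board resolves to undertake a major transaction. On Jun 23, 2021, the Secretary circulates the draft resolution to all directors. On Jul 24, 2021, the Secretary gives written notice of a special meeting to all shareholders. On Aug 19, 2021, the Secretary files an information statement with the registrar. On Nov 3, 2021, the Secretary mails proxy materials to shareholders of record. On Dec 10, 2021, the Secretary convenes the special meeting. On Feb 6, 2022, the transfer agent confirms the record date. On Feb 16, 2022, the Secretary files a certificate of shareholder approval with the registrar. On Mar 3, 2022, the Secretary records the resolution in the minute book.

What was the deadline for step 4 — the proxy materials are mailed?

Nov 5, 2021

The information statement is filed on Aug 19, 2021; the 20-day review period therefore ends Sep 8, 2021, and step 4 runs from that date. 58 days after Sep 8, 2021 is Nov 5, 2021.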